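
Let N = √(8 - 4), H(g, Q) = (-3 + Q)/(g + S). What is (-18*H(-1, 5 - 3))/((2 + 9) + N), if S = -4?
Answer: -18/65 ≈ -0.27692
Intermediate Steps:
H(g, Q) = (-3 + Q)/(-4 + g) (H(g, Q) = (-3 + Q)/(g - 4) = (-3 + Q)/(-4 + g))
N = 2 (N = √4 = 2)
(-18*H(-1, 5 - 3))/((2 + 9) + N) = (-18*(-3 + (5 - 3))/(-4 - 1))/((2 + 9) + 2) = (-18*(-3 + 2)/(-5))/(11 + 2) = -(-18)*(-1)/5/13 = -18*⅕*(1/13) = -18/5*1/13 = -18/65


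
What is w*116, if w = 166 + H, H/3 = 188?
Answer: 84680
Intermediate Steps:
H = 564 (H = 3*188 = 564)
w = 730 (w = 166 + 564 = 730)
w*116 = 730*116 = 84680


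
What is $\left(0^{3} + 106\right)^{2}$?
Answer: $11236$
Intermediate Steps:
$\left(0^{3} + 106\right)^{2} = \left(0 + 106\right)^{2} = 106^{2} = 11236$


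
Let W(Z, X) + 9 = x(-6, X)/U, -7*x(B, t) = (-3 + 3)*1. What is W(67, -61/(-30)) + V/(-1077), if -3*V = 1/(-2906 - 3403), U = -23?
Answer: -183459412/20384379 ≈ -9.0000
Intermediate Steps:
x(B, t) = 0 (x(B, t) = -(-3 + 3)/7 = -0 = -1/7*0 = 0)
V = 1/18927 (V = -1/(3*(-2906 - 3403)) = -1/3/(-6309) = -1/3*(-1/6309) = 1/18927 ≈ 5.2835e-5)
W(Z, X) = -9 (W(Z, X) = -9 + 0/(-23) = -9 + 0*(-1/23) = -9 + 0 = -9)
W(67, -61/(-30)) + V/(-1077) = -9 + (1/18927)/(-1077) = -9 + (1/18927)*(-1/1077) = -9 - 1/20384379 = -183459412/20384379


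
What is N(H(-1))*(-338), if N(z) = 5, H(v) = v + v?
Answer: -1690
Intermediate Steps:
H(v) = 2*v
N(H(-1))*(-338) = 5*(-338) = -1690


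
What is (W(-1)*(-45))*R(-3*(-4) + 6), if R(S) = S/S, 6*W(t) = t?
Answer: 15/2 ≈ 7.5000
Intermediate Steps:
W(t) = t/6
R(S) = 1
(W(-1)*(-45))*R(-3*(-4) + 6) = (((⅙)*(-1))*(-45))*1 = -⅙*(-45)*1 = (15/2)*1 = 15/2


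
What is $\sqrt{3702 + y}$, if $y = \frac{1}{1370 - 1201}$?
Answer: $\frac{\sqrt{625639}}{13} \approx 60.844$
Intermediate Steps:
$y = \frac{1}{169} \approx 0.0059172$
$\sqrt{3702 + y} = \sqrt{3702 + \frac{1}{169}} = \sqrt{\frac{625639}{169}} = \frac{\sqrt{625639}}{13}$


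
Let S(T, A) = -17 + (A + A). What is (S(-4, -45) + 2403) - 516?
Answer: 1780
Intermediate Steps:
S(T, A) = -17 + 2*A
(S(-4, -45) + 2403) - 516 = ((-17 + 2*(-45)) + 2403) - 516 = ((-17 - 90) + 2403) - 516 = (-107 + 2403) - 516 = 2296 - 516 = 1780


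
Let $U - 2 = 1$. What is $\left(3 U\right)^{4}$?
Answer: $6561$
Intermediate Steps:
$U = 3$ ($U = 2 + 1 = 3$)
$\left(3 U\right)^{4} = \left(3 \cdot 3\right)^{4} = 9^{4} = 6561$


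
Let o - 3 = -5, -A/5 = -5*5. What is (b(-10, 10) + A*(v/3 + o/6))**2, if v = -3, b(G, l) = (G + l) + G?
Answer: 280900/9 ≈ 31211.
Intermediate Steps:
b(G, l) = l + 2*G
A = 125 (A = -(-25)*5 = -5*(-25) = 125)
o = -2 (o = 3 - 5 = -2)
(b(-10, 10) + A*(v/3 + o/6))**2 = ((10 + 2*(-10)) + 125*(-3/3 - 2/6))**2 = ((10 - 20) + 125*(-3*1/3 - 2*1/6))**2 = (-10 + 125*(-1 - 1/3))**2 = (-10 + 125*(-4/3))**2 = (-10 - 500/3)**2 = (-530/3)**2 = 280900/9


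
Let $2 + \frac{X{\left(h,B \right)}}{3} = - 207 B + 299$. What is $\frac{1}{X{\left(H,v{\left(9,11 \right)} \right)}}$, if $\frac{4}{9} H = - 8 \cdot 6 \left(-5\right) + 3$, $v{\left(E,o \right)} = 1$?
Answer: $\frac{1}{270} \approx 0.0037037$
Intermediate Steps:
$H = \frac{2187}{4}$ ($H = \frac{9 \left(- 8 \cdot 6 \left(-5\right) + 3\right)}{4} = \frac{9 \left(\left(-8\right) \left(-30\right) + 3\right)}{4} = \frac{9 \left(240 + 3\right)}{4} = \frac{9}{4} \cdot 243 = \frac{2187}{4} \approx 546.75$)
$X{\left(h,B \right)} = 891 - 621 B$ ($X{\left(h,B \right)} = -6 + 3 \left(- 207 B + 299\right) = -6 + 3 \left(299 - 207 B\right) = -6 - \left(-897 + 621 B\right) = 891 - 621 B$)
$\frac{1}{X{\left(H,v{\left(9,11 \right)} \right)}} = \frac{1}{891 - 621} = \frac{1}{270}$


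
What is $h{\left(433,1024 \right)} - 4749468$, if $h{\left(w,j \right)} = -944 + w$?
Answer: $-4749979$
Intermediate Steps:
$h{\left(433,1024 \right)} - 4749468 = \left(-944 + 433\right) - 4749468 = -511 - 4749468 = -4749979$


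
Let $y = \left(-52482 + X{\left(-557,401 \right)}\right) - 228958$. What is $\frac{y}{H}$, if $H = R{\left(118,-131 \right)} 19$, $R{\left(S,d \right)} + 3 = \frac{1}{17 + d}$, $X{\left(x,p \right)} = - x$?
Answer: $\frac{1685298}{343} \approx 4913.4$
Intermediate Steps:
$R{\left(S,d \right)} = -3 + \frac{1}{17 + d}$
$H = - \frac{343}{6}$ ($H = \frac{-50 - -393}{17 - 131} \cdot 19 = \frac{-50 + 393}{-114} \cdot 19 = \left(- \frac{1}{114}\right) 343 \cdot 19 = \left(- \frac{343}{114}\right) 19 = - \frac{343}{6} \approx -57.167$)
$y = -280883$ ($y = \left(-52482 - -557\right) - 228958 = \left(-52482 + 557\right) - 228958 = -51925 - 228958 = -280883$)
$\frac{y}{H} = - \frac{280883}{- \frac{343}{6}} = \left(-280883\right) \left(- \frac{6}{343}\right) = \frac{1685298}{343}$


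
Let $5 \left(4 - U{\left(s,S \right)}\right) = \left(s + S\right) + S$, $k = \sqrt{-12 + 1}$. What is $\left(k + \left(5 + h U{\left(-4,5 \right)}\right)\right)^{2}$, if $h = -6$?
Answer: $\frac{3206}{25} - \frac{118 i \sqrt{11}}{5} \approx 128.24 - 78.272 i$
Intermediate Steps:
$k = i \sqrt{11}$ ($k = \sqrt{-11} = i \sqrt{11} \approx 3.3166 i$)
$U{\left(s,S \right)} = 4 - \frac{2 S}{5} - \frac{s}{5}$ ($U{\left(s,S \right)} = 4 - \frac{\left(s + S\right) + S}{5} = 4 - \frac{\left(S + s\right) + S}{5} = 4 - \frac{s + 2 S}{5} = 4 - \left(\frac{s}{5} + \frac{2 S}{5}\right) = 4 - \frac{2 S}{5} - \frac{s}{5}$)
$\left(k + \left(5 + h U{\left(-4,5 \right)}\right)\right)^{2} = \left(i \sqrt{11} + \left(5 - 6 \left(4 - 2 - - \frac{4}{5}\right)\right)\right)^{2} = \left(i \sqrt{11} + \left(5 - 6 \left(4 - 2 + \frac{4}{5}\right)\right)\right)^{2} = \left(i \sqrt{11} + \left(5 - \frac{84}{5}\right)\right)^{2} = \left(i \sqrt{11} - \frac{59}{5}\right)^{2} = \left(- \frac{59}{5} + i \sqrt{11}\right)^{2}$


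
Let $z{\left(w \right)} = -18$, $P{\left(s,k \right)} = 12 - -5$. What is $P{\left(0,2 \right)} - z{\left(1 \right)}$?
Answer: $35$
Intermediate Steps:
$P{\left(s,k \right)} = 17$ ($P{\left(s,k \right)} = 12 + 5 = 17$)
$P{\left(0,2 \right)} - z{\left(1 \right)} = 17 - -18 = 17 + 18 = 35$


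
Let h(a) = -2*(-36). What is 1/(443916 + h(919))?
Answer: 1/443988 ≈ 2.2523e-6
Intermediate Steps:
h(a) = 72
1/(443916 + h(919)) = 1/(443916 + 72) = 1/443988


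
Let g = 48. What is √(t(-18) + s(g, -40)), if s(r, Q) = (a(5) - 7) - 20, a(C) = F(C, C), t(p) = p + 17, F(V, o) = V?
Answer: I*√23 ≈ 4.7958*I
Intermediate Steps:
t(p) = 17 + p
a(C) = C
s(r, Q) = -22 (s(r, Q) = (5 - 7) - 20 = -2 - 20 = -22)
√(t(-18) + s(g, -40)) = √((17 - 18) - 22) = √(-1 - 22) = √(-23) = I*√23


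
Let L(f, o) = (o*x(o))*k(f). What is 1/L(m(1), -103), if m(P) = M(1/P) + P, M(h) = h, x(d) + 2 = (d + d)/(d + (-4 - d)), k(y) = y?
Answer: -1/10197 ≈ -9.8068e-5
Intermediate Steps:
x(d) = -2 - d/2 (x(d) = -2 + (d + d)/(d + (-4 - d)) = -2 + (2*d)/(-4) = -2 + (2*d)*(-¼) = -2 - d/2)
m(P) = P + 1/P (m(P) = 1/P + P = P + 1/P)
L(f, o) = f*o*(-2 - o/2) (L(f, o) = (o*(-2 - o/2))*f = f*o*(-2 - o/2))
1/L(m(1), -103) = 1/(-½*(1 + 1/1)*(-103)*(4 - 103)) = 1/(-½*(1 + 1)*(-103)*(-99)) = 1/(-½*2*(-103)*(-99)) = 1/(-10197) = -1/10197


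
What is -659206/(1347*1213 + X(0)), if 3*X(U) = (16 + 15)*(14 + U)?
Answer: -1977618/4902167 ≈ -0.40342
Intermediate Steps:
X(U) = 434/3 + 31*U/3 (X(U) = ((16 + 15)*(14 + U))/3 = (31*(14 + U))/3 = (434 + 31*U)/3 = 434/3 + 31*U/3)
-659206/(1347*1213 + X(0)) = -659206/(1347*1213 + (434/3 + (31/3)*0)) = -659206/(1633911 + (434/3 + 0)) = -659206/(1633911 + 434/3) = -659206/4902167/3 = -659206*3/4902167 = -1977618/4902167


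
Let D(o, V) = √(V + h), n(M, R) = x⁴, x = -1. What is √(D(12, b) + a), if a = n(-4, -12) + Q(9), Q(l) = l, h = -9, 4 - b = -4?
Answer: √(10 + I) ≈ 3.1662 + 0.15792*I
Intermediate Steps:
b = 8 (b = 4 - 1*(-4) = 4 + 4 = 8)
n(M, R) = 1 (n(M, R) = (-1)⁴ = 1)
D(o, V) = √(-9 + V) (D(o, V) = √(V - 9) = √(-9 + V))
a = 10 (a = 1 + 9 = 10)
√(D(12, b) + a) = √(√(-9 + 8) + 10) = √(√(-1) + 10) = √(I + 10) = √(10 + I)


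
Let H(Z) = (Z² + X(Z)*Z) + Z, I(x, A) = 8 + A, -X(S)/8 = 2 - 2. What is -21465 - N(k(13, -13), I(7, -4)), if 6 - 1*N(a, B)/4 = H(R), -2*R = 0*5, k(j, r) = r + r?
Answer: -21489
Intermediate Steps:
X(S) = 0 (X(S) = -8*(2 - 2) = -8*0 = 0)
k(j, r) = 2*r
R = 0 (R = -0*5 = -½*0 = 0)
H(Z) = Z + Z² (H(Z) = (Z² + 0*Z) + Z = (Z² + 0) + Z = Z² + Z = Z + Z²)
N(a, B) = 24 (N(a, B) = 24 - 0*(1 + 0) = 24 - 0 = 24 - 4*0 = 24 + 0 = 24)
-21465 - N(k(13, -13), I(7, -4)) = -21465 - 1*24 = -21465 - 24 = -21489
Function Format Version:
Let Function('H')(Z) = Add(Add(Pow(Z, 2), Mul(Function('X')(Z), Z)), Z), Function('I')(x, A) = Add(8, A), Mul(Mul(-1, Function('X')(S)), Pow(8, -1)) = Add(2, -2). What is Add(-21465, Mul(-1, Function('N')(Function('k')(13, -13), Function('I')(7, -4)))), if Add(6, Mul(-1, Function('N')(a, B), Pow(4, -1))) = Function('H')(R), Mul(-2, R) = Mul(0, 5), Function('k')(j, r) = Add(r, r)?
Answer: -21489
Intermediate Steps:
Function('X')(S) = 0 (Function('X')(S) = Mul(-8, Add(2, -2)) = Mul(-8, 0) = 0)
Function('k')(j, r) = Mul(2, r)
R = 0 (R = Mul(Rational(-1, 2), Mul(0, 5)) = Mul(Rational(-1, 2), 0) = 0)
Function('H')(Z) = Add(Z, Pow(Z, 2)) (Function('H')(Z) = Add(Add(Pow(Z, 2), Mul(0, Z)), Z) = Add(Add(Pow(Z, 2), 0), Z) = Add(Pow(Z, 2), Z) = Add(Z, Pow(Z, 2)))
Function('N')(a, B) = 24 (Function('N')(a, B) = Add(24, Mul(-4, Mul(0, Add(1, 0)))) = Add(24, Mul(-4, Mul(0, 1))) = Add(24, Mul(-4, 0)) = Add(24, 0) = 24)
Add(-21465, Mul(-1, Function('N')(Function('k')(13, -13), Function('I')(7, -4)))) = Add(-21465, Mul(-1, 24)) = Add(-21465, -24) = -21489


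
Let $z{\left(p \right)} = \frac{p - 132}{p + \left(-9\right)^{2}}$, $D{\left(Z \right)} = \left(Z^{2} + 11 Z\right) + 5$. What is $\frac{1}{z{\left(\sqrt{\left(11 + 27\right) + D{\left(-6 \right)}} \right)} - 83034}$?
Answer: $- \frac{543717337}{45147914256839} - \frac{213 \sqrt{13}}{45147914256839} \approx -1.2043 \cdot 10^{-5}$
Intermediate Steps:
$D{\left(Z \right)} = 5 + Z^{2} + 11 Z$
$z{\left(p \right)} = \frac{-132 + p}{81 + p}$ ($z{\left(p \right)} = \frac{-132 + p}{p + 81} = \frac{-132 + p}{81 + p}$)
$\frac{1}{z{\left(\sqrt{\left(11 + 27\right) + D{\left(-6 \right)}} \right)} - 83034} = \frac{1}{\frac{-132 + \sqrt{\left(11 + 27\right) + \left(5 + \left(-6\right)^{2} + 11 \left(-6\right)\right)}}{81 + \sqrt{\left(11 + 27\right) + \left(5 + \left(-6\right)^{2} + 11 \left(-6\right)\right)}} - 83034} = \frac{1}{\frac{-132 + \sqrt{38 + \left(5 + 36 - 66\right)}}{81 + \sqrt{38 + \left(5 + 36 - 66\right)}} - 83034} = \frac{1}{\frac{-132 + \sqrt{38 - 25}}{81 + \sqrt{38 - 25}} - 83034} = \frac{1}{\frac{-132 + \sqrt{13}}{81 + \sqrt{13}} - 83034} = \frac{1}{-83034 + \frac{-132 + \sqrt{13}}{81 + \sqrt{13}}}$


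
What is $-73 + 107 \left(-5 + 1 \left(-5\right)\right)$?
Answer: $-1143$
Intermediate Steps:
$-73 + 107 \left(-5 + 1 \left(-5\right)\right) = -73 + 107 \left(-5 - 5\right) = -73 + 107 \left(-10\right) = -73 - 1070 = -1143$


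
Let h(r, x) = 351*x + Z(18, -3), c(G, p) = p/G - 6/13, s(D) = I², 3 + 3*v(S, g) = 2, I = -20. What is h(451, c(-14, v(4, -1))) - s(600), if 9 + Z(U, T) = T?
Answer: -7919/14 ≈ -565.64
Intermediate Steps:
v(S, g) = -⅓ (v(S, g) = -1 + (⅓)*2 = -1 + ⅔ = -⅓)
Z(U, T) = -9 + T
s(D) = 400 (s(D) = (-20)² = 400)
c(G, p) = -6/13 + p/G (c(G, p) = p/G - 6*1/13 = p/G - 6/13 = -6/13 + p/G)
h(r, x) = -12 + 351*x (h(r, x) = 351*x + (-9 - 3) = 351*x - 12 = -12 + 351*x)
h(451, c(-14, v(4, -1))) - s(600) = (-12 + 351*(-6/13 - ⅓/(-14))) - 1*400 = (-12 + 351*(-6/13 - ⅓*(-1/14))) - 400 = (-12 + 351*(-6/13 + 1/42)) - 400 = (-12 + 351*(-239/546)) - 400 = (-12 - 2151/14) - 400 = -2319/14 - 400 = -7919/14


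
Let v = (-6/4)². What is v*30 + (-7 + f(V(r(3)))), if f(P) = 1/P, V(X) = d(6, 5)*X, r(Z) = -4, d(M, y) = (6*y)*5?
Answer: 36299/600 ≈ 60.498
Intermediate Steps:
d(M, y) = 30*y
V(X) = 150*X (V(X) = (30*5)*X = 150*X)
v = 9/4 (v = (-6*¼)² = (-3/2)² = 9/4 ≈ 2.2500)
v*30 + (-7 + f(V(r(3)))) = (9/4)*30 + (-7 + 1/(150*(-4))) = 135/2 + (-7 + 1/(-600)) = 135/2 + (-7 - 1/600) = 135/2 - 4201/600 = 36299/600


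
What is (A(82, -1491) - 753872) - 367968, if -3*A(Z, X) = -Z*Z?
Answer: -3358796/3 ≈ -1.1196e+6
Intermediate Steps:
A(Z, X) = Z**2/3 (A(Z, X) = -(-1)*Z*Z/3 = -(-1)*Z**2/3 = Z**2/3)
(A(82, -1491) - 753872) - 367968 = ((1/3)*82**2 - 753872) - 367968 = ((1/3)*6724 - 753872) - 367968 = (6724/3 - 753872) - 367968 = -2254892/3 - 367968 = -3358796/3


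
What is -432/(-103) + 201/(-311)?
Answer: 113649/32033 ≈ 3.5479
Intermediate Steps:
-432/(-103) + 201/(-311) = -432*(-1/103) + 201*(-1/311) = 432/103 - 201/311 = 113649/32033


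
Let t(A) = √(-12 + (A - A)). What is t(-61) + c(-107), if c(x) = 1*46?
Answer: 46 + 2*I*√3 ≈ 46.0 + 3.4641*I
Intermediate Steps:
t(A) = 2*I*√3 (t(A) = √(-12 + 0) = √(-12) = 2*I*√3)
c(x) = 46
t(-61) + c(-107) = 2*I*√3 + 46 = 46 + 2*I*√3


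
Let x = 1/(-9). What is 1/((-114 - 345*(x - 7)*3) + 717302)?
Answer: 1/724548 ≈ 1.3802e-6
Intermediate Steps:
x = -⅑ ≈ -0.11111
1/((-114 - 345*(x - 7)*3) + 717302) = 1/((-114 - 345*(-⅑ - 7)*3) + 717302) = 1/((-114 - (-7360)*3/3) + 717302) = 1/((-114 - 345*(-64/3)) + 717302) = 1/((-114 + 7360) + 717302) = 1/(7246 + 717302) = 1/724548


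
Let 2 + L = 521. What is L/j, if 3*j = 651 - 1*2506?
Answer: -1557/1855 ≈ -0.83935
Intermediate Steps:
j = -1855/3 (j = (651 - 1*2506)/3 = (651 - 2506)/3 = (1/3)*(-1855) = -1855/3 ≈ -618.33)
L = 519 (L = -2 + 521 = 519)
L/j = 519/(-1855/3) = 519*(-3/1855) = -1557/1855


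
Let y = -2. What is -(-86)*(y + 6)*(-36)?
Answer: -12384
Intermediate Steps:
-(-86)*(y + 6)*(-36) = -(-86)*(-2 + 6)*(-36) = -(-86)*4*(-36) = -43*(-8)*(-36) = 344*(-36) = -12384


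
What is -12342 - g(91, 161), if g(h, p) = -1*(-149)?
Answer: -12491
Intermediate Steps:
g(h, p) = 149
-12342 - g(91, 161) = -12342 - 1*149 = -12342 - 149 = -12491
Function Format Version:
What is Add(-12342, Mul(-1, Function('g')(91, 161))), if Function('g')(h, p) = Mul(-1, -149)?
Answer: -12491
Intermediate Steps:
Function('g')(h, p) = 149
Add(-12342, Mul(-1, Function('g')(91, 161))) = Add(-12342, Mul(-1, 149)) = Add(-12342, -149) = -12491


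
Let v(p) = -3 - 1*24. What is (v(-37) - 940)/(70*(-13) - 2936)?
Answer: 967/3846 ≈ 0.25143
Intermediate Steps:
v(p) = -27 (v(p) = -3 - 24 = -27)
(v(-37) - 940)/(70*(-13) - 2936) = (-27 - 940)/(70*(-13) - 2936) = -967/(-910 - 2936) = -967/(-3846) = -967*(-1/3846) = 967/3846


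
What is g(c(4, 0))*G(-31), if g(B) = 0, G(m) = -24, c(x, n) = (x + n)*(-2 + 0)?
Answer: 0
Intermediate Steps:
c(x, n) = -2*n - 2*x (c(x, n) = (n + x)*(-2) = -2*n - 2*x)
g(c(4, 0))*G(-31) = 0*(-24) = 0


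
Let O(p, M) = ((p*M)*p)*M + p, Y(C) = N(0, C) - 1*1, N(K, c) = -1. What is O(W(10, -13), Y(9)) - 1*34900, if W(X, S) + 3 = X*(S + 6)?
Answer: -13657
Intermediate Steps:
Y(C) = -2 (Y(C) = -1 - 1*1 = -1 - 1 = -2)
W(X, S) = -3 + X*(6 + S) (W(X, S) = -3 + X*(S + 6) = -3 + X*(6 + S))
O(p, M) = p + M²*p² (O(p, M) = ((M*p)*p)*M + p = (M*p²)*M + p = M²*p² + p = p + M²*p²)
O(W(10, -13), Y(9)) - 1*34900 = (-3 + 6*10 - 13*10)*(1 + (-3 + 6*10 - 13*10)*(-2)²) - 1*34900 = (-3 + 60 - 130)*(1 + (-3 + 60 - 130)*4) - 34900 = -73*(1 - 73*4) - 34900 = -73*(1 - 292) - 34900 = -73*(-291) - 34900 = 21243 - 34900 = -13657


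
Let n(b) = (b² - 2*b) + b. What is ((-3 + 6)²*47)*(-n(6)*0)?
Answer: 0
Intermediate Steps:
n(b) = b² - b
((-3 + 6)²*47)*(-n(6)*0) = ((-3 + 6)²*47)*(-6*(-1 + 6)*0) = (3²*47)*(-6*5*0) = (9*47)*(-1*30*0) = 423*(-30*0) = 423*0 = 0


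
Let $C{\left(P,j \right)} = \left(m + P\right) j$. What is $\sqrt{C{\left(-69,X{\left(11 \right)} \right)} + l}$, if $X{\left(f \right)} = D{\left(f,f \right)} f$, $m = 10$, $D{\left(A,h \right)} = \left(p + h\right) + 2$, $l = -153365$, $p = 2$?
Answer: $10 i \sqrt{1631} \approx 403.86 i$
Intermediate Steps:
$D{\left(A,h \right)} = 4 + h$ ($D{\left(A,h \right)} = \left(2 + h\right) + 2 = 4 + h$)
$X{\left(f \right)} = f \left(4 + f\right)$ ($X{\left(f \right)} = \left(4 + f\right) f = f \left(4 + f\right)$)
$C{\left(P,j \right)} = j \left(10 + P\right)$ ($C{\left(P,j \right)} = \left(10 + P\right) j = j \left(10 + P\right)$)
$\sqrt{C{\left(-69,X{\left(11 \right)} \right)} + l} = \sqrt{11 \left(4 + 11\right) \left(10 - 69\right) - 153365} = \sqrt{11 \cdot 15 \left(-59\right) - 153365} = \sqrt{165 \left(-59\right) - 153365} = \sqrt{-9735 - 153365} = \sqrt{-163100} = 10 i \sqrt{1631}$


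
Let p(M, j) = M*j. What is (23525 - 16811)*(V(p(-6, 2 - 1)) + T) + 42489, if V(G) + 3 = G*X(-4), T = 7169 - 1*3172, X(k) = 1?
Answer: 26817921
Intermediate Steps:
T = 3997 (T = 7169 - 3172 = 3997)
V(G) = -3 + G (V(G) = -3 + G*1 = -3 + G)
(23525 - 16811)*(V(p(-6, 2 - 1)) + T) + 42489 = (23525 - 16811)*((-3 - 6*(2 - 1)) + 3997) + 42489 = 6714*((-3 - 6*1) + 3997) + 42489 = 6714*((-3 - 6) + 3997) + 42489 = 6714*(-9 + 3997) + 42489 = 6714*3988 + 42489 = 26775432 + 42489 = 26817921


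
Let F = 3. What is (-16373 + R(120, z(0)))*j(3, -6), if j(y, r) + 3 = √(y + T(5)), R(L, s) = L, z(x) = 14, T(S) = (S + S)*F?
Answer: 48759 - 16253*√33 ≈ -44607.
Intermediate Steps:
T(S) = 6*S (T(S) = (S + S)*3 = (2*S)*3 = 6*S)
j(y, r) = -3 + √(30 + y) (j(y, r) = -3 + √(y + 6*5) = -3 + √(y + 30) = -3 + √(30 + y))
(-16373 + R(120, z(0)))*j(3, -6) = (-16373 + 120)*(-3 + √(30 + 3)) = -16253*(-3 + √33) = 48759 - 16253*√33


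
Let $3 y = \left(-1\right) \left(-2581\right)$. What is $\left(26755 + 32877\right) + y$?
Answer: $\frac{181477}{3} \approx 60492.0$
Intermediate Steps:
$y = \frac{2581}{3}$ ($y = \frac{\left(-1\right) \left(-2581\right)}{3} = \frac{1}{3} \cdot 2581 = \frac{2581}{3} \approx 860.33$)
$\left(26755 + 32877\right) + y = \left(26755 + 32877\right) + \frac{2581}{3} = 59632 + \frac{2581}{3} = \frac{181477}{3}$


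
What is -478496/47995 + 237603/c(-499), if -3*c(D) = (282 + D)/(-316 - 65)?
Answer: -13034596924487/10414915 ≈ -1.2515e+6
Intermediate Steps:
c(D) = 94/381 + D/1143 (c(D) = -(282 + D)/(3*(-316 - 65)) = -(282 + D)/(3*(-381)) = -(282 + D)*(-1)/(3*381) = -(-94/127 - D/381)/3 = 94/381 + D/1143)
-478496/47995 + 237603/c(-499) = -478496/47995 + 237603/(94/381 + (1/1143)*(-499)) = -478496*1/47995 + 237603/(94/381 - 499/1143) = -478496/47995 + 237603/(-217/1143) = -478496/47995 + 237603*(-1143/217) = -478496/47995 - 271580229/217 = -13034596924487/10414915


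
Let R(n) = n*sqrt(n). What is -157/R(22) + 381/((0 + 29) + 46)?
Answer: 127/25 - 157*sqrt(22)/484 ≈ 3.5585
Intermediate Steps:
R(n) = n**(3/2)
-157/R(22) + 381/((0 + 29) + 46) = -157*sqrt(22)/484 + 381/((0 + 29) + 46) = -157*sqrt(22)/484 + 381/(29 + 46) = -157*sqrt(22)/484 + 381/75 = -157*sqrt(22)/484 + 381*(1/75) = -157*sqrt(22)/484 + 127/25 = 127/25 - 157*sqrt(22)/484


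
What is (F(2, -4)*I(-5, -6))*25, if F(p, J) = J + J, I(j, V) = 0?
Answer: 0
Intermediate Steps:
F(p, J) = 2*J
(F(2, -4)*I(-5, -6))*25 = ((2*(-4))*0)*25 = -8*0*25 = 0*25 = 0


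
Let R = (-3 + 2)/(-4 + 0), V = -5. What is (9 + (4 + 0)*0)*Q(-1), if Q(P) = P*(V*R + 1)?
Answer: 9/4 ≈ 2.2500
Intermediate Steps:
R = ¼ (R = -1/(-4) = -1*(-¼) = ¼ ≈ 0.25000)
Q(P) = -P/4 (Q(P) = P*(-5*¼ + 1) = P*(-5/4 + 1) = P*(-¼) = -P/4)
(9 + (4 + 0)*0)*Q(-1) = (9 + (4 + 0)*0)*(-¼*(-1)) = (9 + 4*0)*(¼) = (9 + 0)*(¼) = 9*(¼) = 9/4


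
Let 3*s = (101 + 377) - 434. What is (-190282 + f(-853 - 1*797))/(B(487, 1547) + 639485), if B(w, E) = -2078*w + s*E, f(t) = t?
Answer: 575796/1049435 ≈ 0.54867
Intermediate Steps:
s = 44/3 (s = ((101 + 377) - 434)/3 = (478 - 434)/3 = (⅓)*44 = 44/3 ≈ 14.667)
B(w, E) = -2078*w + 44*E/3
(-190282 + f(-853 - 1*797))/(B(487, 1547) + 639485) = (-190282 + (-853 - 1*797))/((-2078*487 + (44/3)*1547) + 639485) = (-190282 + (-853 - 797))/((-1011986 + 68068/3) + 639485) = (-190282 - 1650)/(-2967890/3 + 639485) = -191932/(-1049435/3) = -191932*(-3/1049435) = 575796/1049435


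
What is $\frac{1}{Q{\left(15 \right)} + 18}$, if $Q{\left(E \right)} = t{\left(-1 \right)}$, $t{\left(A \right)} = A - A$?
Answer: $\frac{1}{18} \approx 0.055556$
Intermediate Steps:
$t{\left(A \right)} = 0$
$Q{\left(E \right)} = 0$
$\frac{1}{Q{\left(15 \right)} + 18} = \frac{1}{0 + 18} = \frac{1}{18}$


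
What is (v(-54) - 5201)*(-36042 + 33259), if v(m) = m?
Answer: 14624665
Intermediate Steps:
(v(-54) - 5201)*(-36042 + 33259) = (-54 - 5201)*(-36042 + 33259) = -5255*(-2783) = 14624665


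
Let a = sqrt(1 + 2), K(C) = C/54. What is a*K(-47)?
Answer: -47*sqrt(3)/54 ≈ -1.5075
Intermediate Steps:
K(C) = C/54 (K(C) = C*(1/54) = C/54)
a = sqrt(3) ≈ 1.7320
a*K(-47) = sqrt(3)*((1/54)*(-47)) = sqrt(3)*(-47/54) = -47*sqrt(3)/54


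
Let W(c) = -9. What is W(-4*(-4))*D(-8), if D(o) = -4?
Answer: 36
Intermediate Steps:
W(-4*(-4))*D(-8) = -9*(-4) = 36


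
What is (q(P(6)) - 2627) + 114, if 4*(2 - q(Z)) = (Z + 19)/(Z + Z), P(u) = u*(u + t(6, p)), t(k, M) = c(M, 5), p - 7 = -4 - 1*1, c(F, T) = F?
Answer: -964291/384 ≈ -2511.2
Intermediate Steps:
p = 2 (p = 7 + (-4 - 1*1) = 7 + (-4 - 1) = 7 - 5 = 2)
t(k, M) = M
P(u) = u*(2 + u) (P(u) = u*(u + 2) = u*(2 + u))
q(Z) = 2 - (19 + Z)/(8*Z) (q(Z) = 2 - (Z + 19)/(4*(Z + Z)) = 2 - (19 + Z)/(4*(2*Z)) = 2 - (19 + Z)*1/(2*Z)/4 = 2 - (19 + Z)/(8*Z))
(q(P(6)) - 2627) + 114 = ((-19 + 15*(6*(2 + 6)))/(8*((6*(2 + 6)))) - 2627) + 114 = ((-19 + 15*(6*8))/(8*((6*8))) - 2627) + 114 = ((⅛)*(-19 + 15*48)/48 - 2627) + 114 = ((⅛)*(1/48)*(-19 + 720) - 2627) + 114 = ((⅛)*(1/48)*701 - 2627) + 114 = (701/384 - 2627) + 114 = -1008067/384 + 114 = -964291/384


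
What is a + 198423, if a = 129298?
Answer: 327721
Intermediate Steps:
a + 198423 = 129298 + 198423 = 327721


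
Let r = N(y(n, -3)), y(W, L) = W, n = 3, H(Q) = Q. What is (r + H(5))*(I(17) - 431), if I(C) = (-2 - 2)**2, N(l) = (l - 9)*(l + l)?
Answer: 12865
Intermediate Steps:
N(l) = 2*l*(-9 + l) (N(l) = (-9 + l)*(2*l) = 2*l*(-9 + l))
r = -36 (r = 2*3*(-9 + 3) = 2*3*(-6) = -36)
I(C) = 16 (I(C) = (-4)**2 = 16)
(r + H(5))*(I(17) - 431) = (-36 + 5)*(16 - 431) = -31*(-415) = 12865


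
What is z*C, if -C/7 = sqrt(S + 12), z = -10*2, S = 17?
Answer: 140*sqrt(29) ≈ 753.92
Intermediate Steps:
z = -20
C = -7*sqrt(29) (C = -7*sqrt(17 + 12) = -7*sqrt(29) ≈ -37.696)
z*C = -(-140)*sqrt(29) = 140*sqrt(29)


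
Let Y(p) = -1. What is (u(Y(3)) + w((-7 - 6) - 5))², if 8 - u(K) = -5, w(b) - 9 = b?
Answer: 16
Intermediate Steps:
w(b) = 9 + b
u(K) = 13 (u(K) = 8 - 1*(-5) = 8 + 5 = 13)
(u(Y(3)) + w((-7 - 6) - 5))² = (13 + (9 + ((-7 - 6) - 5)))² = (13 + (9 + (-13 - 5)))² = (13 + (9 - 18))² = (13 - 9)² = 4² = 16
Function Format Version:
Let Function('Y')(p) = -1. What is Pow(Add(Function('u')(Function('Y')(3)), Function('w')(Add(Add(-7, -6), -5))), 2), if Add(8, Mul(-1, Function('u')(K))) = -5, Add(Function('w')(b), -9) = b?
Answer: 16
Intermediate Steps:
Function('w')(b) = Add(9, b)
Function('u')(K) = 13 (Function('u')(K) = Add(8, Mul(-1, -5)) = Add(8, 5) = 13)
Pow(Add(Function('u')(Function('Y')(3)), Function('w')(Add(Add(-7, -6), -5))), 2) = Pow(Add(13, Add(9, Add(Add(-7, -6), -5))), 2) = Pow(Add(13, Add(9, Add(-13, -5))), 2) = Pow(Add(13, Add(9, -18)), 2) = Pow(Add(13, -9), 2) = Pow(4, 2) = 16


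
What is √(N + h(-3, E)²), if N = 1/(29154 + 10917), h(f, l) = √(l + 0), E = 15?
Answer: √66718326/2109 ≈ 3.8730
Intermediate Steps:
h(f, l) = √l
N = 1/40071 ≈ 2.4956e-5
√(N + h(-3, E)²) = √(1/40071 + (√15)²) = √(1/40071 + 15) = √(601066/40071) = √66718326/2109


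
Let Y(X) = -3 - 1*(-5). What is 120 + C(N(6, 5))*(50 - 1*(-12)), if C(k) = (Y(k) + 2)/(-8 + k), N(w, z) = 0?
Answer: 89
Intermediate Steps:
Y(X) = 2 (Y(X) = -3 + 5 = 2)
C(k) = 4/(-8 + k) (C(k) = (2 + 2)/(-8 + k) = 4/(-8 + k))
120 + C(N(6, 5))*(50 - 1*(-12)) = 120 + (4/(-8 + 0))*(50 - 1*(-12)) = 120 + (4/(-8))*(50 + 12) = 120 + (4*(-⅛))*62 = 120 - ½*62 = 120 - 31 = 89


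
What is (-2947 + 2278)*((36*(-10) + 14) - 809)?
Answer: 772695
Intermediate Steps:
(-2947 + 2278)*((36*(-10) + 14) - 809) = -669*((-360 + 14) - 809) = -669*(-346 - 809) = -669*(-1155) = 772695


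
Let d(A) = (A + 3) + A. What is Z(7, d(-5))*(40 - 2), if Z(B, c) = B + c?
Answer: 0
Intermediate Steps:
d(A) = 3 + 2*A (d(A) = (3 + A) + A = 3 + 2*A)
Z(7, d(-5))*(40 - 2) = (7 + (3 + 2*(-5)))*(40 - 2) = (7 + (3 - 10))*38 = (7 - 7)*38 = 0*38 = 0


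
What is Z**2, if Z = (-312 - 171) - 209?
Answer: 478864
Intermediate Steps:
Z = -692 (Z = -483 - 209 = -692)
Z**2 = (-692)**2 = 478864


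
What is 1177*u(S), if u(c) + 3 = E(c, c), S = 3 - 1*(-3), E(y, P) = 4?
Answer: 1177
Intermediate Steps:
S = 6 (S = 3 + 3 = 6)
u(c) = 1 (u(c) = -3 + 4 = 1)
1177*u(S) = 1177*1 = 1177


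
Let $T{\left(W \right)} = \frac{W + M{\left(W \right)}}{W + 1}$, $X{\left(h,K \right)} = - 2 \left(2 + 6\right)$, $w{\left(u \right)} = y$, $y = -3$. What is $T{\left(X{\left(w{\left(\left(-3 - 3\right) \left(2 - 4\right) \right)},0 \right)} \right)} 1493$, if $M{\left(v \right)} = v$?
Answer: $\frac{47776}{15} \approx 3185.1$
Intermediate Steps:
$w{\left(u \right)} = -3$
$X{\left(h,K \right)} = -16$ ($X{\left(h,K \right)} = \left(-2\right) 8 = -16$)
$T{\left(W \right)} = \frac{2 W}{1 + W}$ ($T{\left(W \right)} = \frac{W + W}{W + 1} = \frac{2 W}{1 + W}$)
$T{\left(X{\left(w{\left(\left(-3 - 3\right) \left(2 - 4\right) \right)},0 \right)} \right)} 1493 = 2 \left(-16\right) \frac{1}{1 - 16} \cdot 1493 = 2 \left(-16\right) \frac{1}{-15} \cdot 1493 = 2 \left(-16\right) \left(- \frac{1}{15}\right) 1493 = \frac{32}{15} \cdot 1493 = \frac{47776}{15}$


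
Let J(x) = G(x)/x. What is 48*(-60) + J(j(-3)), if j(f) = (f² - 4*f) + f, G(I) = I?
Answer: -2879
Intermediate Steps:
j(f) = f² - 3*f
J(x) = 1 (J(x) = x/x = 1)
48*(-60) + J(j(-3)) = 48*(-60) + 1 = -2880 + 1 = -2879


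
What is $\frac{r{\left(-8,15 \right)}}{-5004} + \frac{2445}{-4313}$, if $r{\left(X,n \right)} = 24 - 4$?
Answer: $- \frac{3080260}{5395563} \approx -0.57089$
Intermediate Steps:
$r{\left(X,n \right)} = 20$
$\frac{r{\left(-8,15 \right)}}{-5004} + \frac{2445}{-4313} = \frac{20}{-5004} + \frac{2445}{-4313} = 20 \left(- \frac{1}{5004}\right) + 2445 \left(- \frac{1}{4313}\right) = - \frac{5}{1251} - \frac{2445}{4313} = - \frac{3080260}{5395563}$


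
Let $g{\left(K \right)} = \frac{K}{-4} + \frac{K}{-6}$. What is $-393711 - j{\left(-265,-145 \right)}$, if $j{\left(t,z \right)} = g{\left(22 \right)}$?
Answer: $- \frac{2362211}{6} \approx -3.937 \cdot 10^{5}$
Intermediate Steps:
$g{\left(K \right)} = - \frac{5 K}{12}$ ($g{\left(K \right)} = K \left(- \frac{1}{4}\right) + K \left(- \frac{1}{6}\right) = - \frac{K}{4} - \frac{K}{6} = - \frac{5 K}{12}$)
$j{\left(t,z \right)} = - \frac{55}{6}$ ($j{\left(t,z \right)} = \left(- \frac{5}{12}\right) 22 = - \frac{55}{6}$)
$-393711 - j{\left(-265,-145 \right)} = -393711 - - \frac{55}{6} = -393711 + \frac{55}{6} = - \frac{2362211}{6}$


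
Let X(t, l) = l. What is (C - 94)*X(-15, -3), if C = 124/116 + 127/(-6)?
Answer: 19853/58 ≈ 342.29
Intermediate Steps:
C = -3497/174 (C = 124*(1/116) + 127*(-⅙) = 31/29 - 127/6 = -3497/174 ≈ -20.098)
(C - 94)*X(-15, -3) = (-3497/174 - 94)*(-3) = -19853/174*(-3) = 19853/58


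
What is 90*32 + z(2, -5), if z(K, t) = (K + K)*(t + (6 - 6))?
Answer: 2860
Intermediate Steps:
z(K, t) = 2*K*t (z(K, t) = (2*K)*(t + 0) = (2*K)*t = 2*K*t)
90*32 + z(2, -5) = 90*32 + 2*2*(-5) = 2880 - 20 = 2860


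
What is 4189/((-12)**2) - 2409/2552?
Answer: 117539/4176 ≈ 28.146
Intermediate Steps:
4189/((-12)**2) - 2409/2552 = 4189/144 - 2409*1/2552 = 4189*(1/144) - 219/232 = 4189/144 - 219/232 = 117539/4176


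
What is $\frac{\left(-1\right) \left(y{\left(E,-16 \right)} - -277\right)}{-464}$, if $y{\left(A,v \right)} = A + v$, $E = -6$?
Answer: $\frac{255}{464} \approx 0.54957$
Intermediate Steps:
$\frac{\left(-1\right) \left(y{\left(E,-16 \right)} - -277\right)}{-464} = \frac{\left(-1\right) \left(\left(-6 - 16\right) - -277\right)}{-464} = - (-22 + 277) \left(- \frac{1}{464}\right) = \left(-1\right) 255 \left(- \frac{1}{464}\right) = \left(-255\right) \left(- \frac{1}{464}\right) = \frac{255}{464}$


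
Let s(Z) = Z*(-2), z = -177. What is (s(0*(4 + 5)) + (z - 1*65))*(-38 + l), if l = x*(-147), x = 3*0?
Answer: 9196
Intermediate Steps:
s(Z) = -2*Z
x = 0
l = 0 (l = 0*(-147) = 0)
(s(0*(4 + 5)) + (z - 1*65))*(-38 + l) = (-0*(4 + 5) + (-177 - 1*65))*(-38 + 0) = (-0*9 + (-177 - 65))*(-38) = (-2*0 - 242)*(-38) = (0 - 242)*(-38) = -242*(-38) = 9196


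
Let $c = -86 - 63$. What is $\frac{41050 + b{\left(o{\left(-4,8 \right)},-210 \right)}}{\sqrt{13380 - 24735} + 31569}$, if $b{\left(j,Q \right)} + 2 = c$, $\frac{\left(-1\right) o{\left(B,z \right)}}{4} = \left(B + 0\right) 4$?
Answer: $\frac{430380177}{332204372} - \frac{13633 i \sqrt{11355}}{332204372} \approx 1.2955 - 0.004373 i$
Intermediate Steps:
$c = -149$
$o{\left(B,z \right)} = - 16 B$ ($o{\left(B,z \right)} = - 4 \left(B + 0\right) 4 = - 4 B 4 = - 4 \cdot 4 B = - 16 B$)
$b{\left(j,Q \right)} = -151$ ($b{\left(j,Q \right)} = -2 - 149 = -151$)
$\frac{41050 + b{\left(o{\left(-4,8 \right)},-210 \right)}}{\sqrt{13380 - 24735} + 31569} = \frac{41050 - 151}{\sqrt{13380 - 24735} + 31569} = \frac{40899}{\sqrt{-11355} + 31569} = \frac{40899}{i \sqrt{11355} + 31569} = \frac{40899}{31569 + i \sqrt{11355}}$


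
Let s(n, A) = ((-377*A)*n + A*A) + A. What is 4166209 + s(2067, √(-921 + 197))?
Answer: 4165485 - 1558516*I*√181 ≈ 4.1655e+6 - 2.0968e+7*I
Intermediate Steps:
s(n, A) = A + A² - 377*A*n (s(n, A) = (-377*A*n + A²) + A = (A² - 377*A*n) + A = A + A² - 377*A*n)
4166209 + s(2067, √(-921 + 197)) = 4166209 + √(-921 + 197)*(1 + √(-921 + 197) - 377*2067) = 4166209 + √(-724)*(1 + √(-724) - 779259) = 4166209 + (2*I*√181)*(1 + 2*I*√181 - 779259) = 4166209 + (2*I*√181)*(-779258 + 2*I*√181) = 4166209 + 2*I*√181*(-779258 + 2*I*√181)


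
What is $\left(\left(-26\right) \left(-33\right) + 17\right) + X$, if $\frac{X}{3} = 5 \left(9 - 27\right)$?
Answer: $605$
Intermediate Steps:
$X = -270$ ($X = 3 \cdot 5 \left(9 - 27\right) = 3 \cdot 5 \left(-18\right) = 3 \left(-90\right) = -270$)
$\left(\left(-26\right) \left(-33\right) + 17\right) + X = \left(\left(-26\right) \left(-33\right) + 17\right) - 270 = \left(858 + 17\right) - 270 = 875 - 270 = 605$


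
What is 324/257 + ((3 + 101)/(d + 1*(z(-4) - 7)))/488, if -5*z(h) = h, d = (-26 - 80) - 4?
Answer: 11466179/9108337 ≈ 1.2589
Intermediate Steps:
d = -110 (d = -106 - 4 = -110)
z(h) = -h/5
324/257 + ((3 + 101)/(d + 1*(z(-4) - 7)))/488 = 324/257 + ((3 + 101)/(-110 + 1*(-⅕*(-4) - 7)))/488 = 324*(1/257) + (104/(-110 + 1*(⅘ - 7)))*(1/488) = 324/257 + (104/(-110 + 1*(-31/5)))*(1/488) = 324/257 + (104/(-110 - 31/5))*(1/488) = 324/257 + (104/(-581/5))*(1/488) = 324/257 + (104*(-5/581))*(1/488) = 324/257 - 520/581*1/488 = 324/257 - 65/35441 = 11466179/9108337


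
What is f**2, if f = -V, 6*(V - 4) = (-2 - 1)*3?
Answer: 25/4 ≈ 6.2500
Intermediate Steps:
V = 5/2 (V = 4 + ((-2 - 1)*3)/6 = 4 + (-3*3)/6 = 4 + (1/6)*(-9) = 4 - 3/2 = 5/2 ≈ 2.5000)
f = -5/2 (f = -1*5/2 = -5/2 ≈ -2.5000)
f**2 = (-5/2)**2 = 25/4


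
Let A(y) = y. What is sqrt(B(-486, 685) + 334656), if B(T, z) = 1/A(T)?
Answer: sqrt(975856890)/54 ≈ 578.49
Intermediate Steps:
B(T, z) = 1/T
sqrt(B(-486, 685) + 334656) = sqrt(1/(-486) + 334656) = sqrt(-1/486 + 334656) = sqrt(162642815/486) = sqrt(975856890)/54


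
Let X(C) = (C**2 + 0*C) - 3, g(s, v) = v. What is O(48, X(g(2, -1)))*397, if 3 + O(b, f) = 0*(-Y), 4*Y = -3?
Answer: -1191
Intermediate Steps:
Y = -3/4 (Y = (1/4)*(-3) = -3/4 ≈ -0.75000)
X(C) = -3 + C**2 (X(C) = (C**2 + 0) - 3 = C**2 - 3 = -3 + C**2)
O(b, f) = -3 (O(b, f) = -3 + 0*(-1*(-3/4)) = -3 + 0*(3/4) = -3 + 0 = -3)
O(48, X(g(2, -1)))*397 = -3*397 = -1191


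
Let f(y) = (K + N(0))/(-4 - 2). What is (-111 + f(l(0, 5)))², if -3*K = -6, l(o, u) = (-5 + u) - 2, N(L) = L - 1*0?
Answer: 111556/9 ≈ 12395.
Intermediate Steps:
N(L) = L (N(L) = L + 0 = L)
l(o, u) = -7 + u
K = 2 (K = -⅓*(-6) = 2)
f(y) = -⅓ (f(y) = (2 + 0)/(-4 - 2) = 2/(-6) = 2*(-⅙) = -⅓)
(-111 + f(l(0, 5)))² = (-111 - ⅓)² = (-334/3)² = 111556/9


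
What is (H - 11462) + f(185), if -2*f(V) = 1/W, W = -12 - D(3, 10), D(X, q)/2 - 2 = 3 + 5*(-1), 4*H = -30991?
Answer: -461033/24 ≈ -19210.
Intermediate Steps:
H = -30991/4 (H = (1/4)*(-30991) = -30991/4 ≈ -7747.8)
D(X, q) = 0 (D(X, q) = 4 + 2*(3 + 5*(-1)) = 4 + 2*(3 - 5) = 4 + 2*(-2) = 4 - 4 = 0)
W = -12 (W = -12 - 1*0 = -12 + 0 = -12)
f(V) = 1/24 (f(V) = -1/2/(-12) = -1/2*(-1/12) = 1/24)
(H - 11462) + f(185) = (-30991/4 - 11462) + 1/24 = -76839/4 + 1/24 = -461033/24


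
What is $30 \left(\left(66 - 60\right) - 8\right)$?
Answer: $-60$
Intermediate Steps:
$30 \left(\left(66 - 60\right) - 8\right) = 30 \left(6 - 8\right) = 30 \left(-2\right) = -60$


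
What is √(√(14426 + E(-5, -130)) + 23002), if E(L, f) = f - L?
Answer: √(23002 + 3*√1589) ≈ 152.06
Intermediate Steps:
√(√(14426 + E(-5, -130)) + 23002) = √(√(14426 + (-130 - 1*(-5))) + 23002) = √(√(14426 + (-130 + 5)) + 23002) = √(√(14426 - 125) + 23002) = √(√14301 + 23002) = √(3*√1589 + 23002) = √(23002 + 3*√1589)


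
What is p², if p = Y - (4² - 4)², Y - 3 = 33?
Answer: 11664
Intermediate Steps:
Y = 36 (Y = 3 + 33 = 36)
p = -108 (p = 36 - (4² - 4)² = 36 - (16 - 4)² = 36 - 1*12² = 36 - 1*144 = 36 - 144 = -108)
p² = (-108)² = 11664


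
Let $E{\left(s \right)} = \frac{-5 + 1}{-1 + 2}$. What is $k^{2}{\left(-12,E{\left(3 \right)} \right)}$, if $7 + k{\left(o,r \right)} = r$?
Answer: $121$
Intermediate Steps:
$E{\left(s \right)} = -4$ ($E{\left(s \right)} = - \frac{4}{1} = \left(-4\right) 1 = -4$)
$k{\left(o,r \right)} = -7 + r$
$k^{2}{\left(-12,E{\left(3 \right)} \right)} = \left(-7 - 4\right)^{2} = \left(-11\right)^{2} = 121$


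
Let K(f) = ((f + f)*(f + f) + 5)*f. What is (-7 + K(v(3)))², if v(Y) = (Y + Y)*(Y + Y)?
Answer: 34893119209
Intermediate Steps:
v(Y) = 4*Y² (v(Y) = (2*Y)*(2*Y) = 4*Y²)
K(f) = f*(5 + 4*f²) (K(f) = ((2*f)*(2*f) + 5)*f = (4*f² + 5)*f = (5 + 4*f²)*f = f*(5 + 4*f²))
(-7 + K(v(3)))² = (-7 + (4*3²)*(5 + 4*(4*3²)²))² = (-7 + (4*9)*(5 + 4*(4*9)²))² = (-7 + 36*(5 + 4*36²))² = (-7 + 36*(5 + 4*1296))² = (-7 + 36*(5 + 5184))² = (-7 + 36*5189)² = (-7 + 186804)² = 186797² = 34893119209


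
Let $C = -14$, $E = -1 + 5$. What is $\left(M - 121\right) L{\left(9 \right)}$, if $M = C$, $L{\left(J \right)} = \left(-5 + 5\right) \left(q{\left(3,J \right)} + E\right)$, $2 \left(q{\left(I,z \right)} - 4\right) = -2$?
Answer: $0$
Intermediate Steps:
$q{\left(I,z \right)} = 3$ ($q{\left(I,z \right)} = 4 + \frac{1}{2} \left(-2\right) = 4 - 1 = 3$)
$E = 4$
$L{\left(J \right)} = 0$ ($L{\left(J \right)} = \left(-5 + 5\right) \left(3 + 4\right) = 0 \cdot 7 = 0$)
$M = -14$
$\left(M - 121\right) L{\left(9 \right)} = \left(-14 - 121\right) 0 = \left(-135\right) 0 = 0$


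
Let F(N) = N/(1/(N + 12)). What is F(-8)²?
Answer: 1024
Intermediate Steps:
F(N) = N*(12 + N) (F(N) = N/(1/(12 + N)) = N*(12 + N))
F(-8)² = (-8*(12 - 8))² = (-8*4)² = (-32)² = 1024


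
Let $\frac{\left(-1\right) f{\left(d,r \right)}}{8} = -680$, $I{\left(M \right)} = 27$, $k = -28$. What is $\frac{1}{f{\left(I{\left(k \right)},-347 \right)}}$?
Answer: $\frac{1}{5440} \approx 0.00018382$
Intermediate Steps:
$f{\left(d,r \right)} = 5440$ ($f{\left(d,r \right)} = \left(-8\right) \left(-680\right) = 5440$)
$\frac{1}{f{\left(I{\left(k \right)},-347 \right)}} = \frac{1}{5440}$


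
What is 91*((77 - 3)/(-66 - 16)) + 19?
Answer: -2588/41 ≈ -63.122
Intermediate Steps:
91*((77 - 3)/(-66 - 16)) + 19 = 91*(74/(-82)) + 19 = 91*(74*(-1/82)) + 19 = 91*(-37/41) + 19 = -3367/41 + 19 = -2588/41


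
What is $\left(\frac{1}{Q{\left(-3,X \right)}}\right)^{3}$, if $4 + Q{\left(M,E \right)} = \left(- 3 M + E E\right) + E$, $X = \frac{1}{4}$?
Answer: $\frac{4096}{614125} \approx 0.0066697$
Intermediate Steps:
$X = \frac{1}{4} \approx 0.25$
$Q{\left(M,E \right)} = -4 + E + E^{2} - 3 M$ ($Q{\left(M,E \right)} = -4 + \left(\left(- 3 M + E E\right) + E\right) = -4 + \left(\left(- 3 M + E^{2}\right) + E\right) = -4 + \left(\left(E^{2} - 3 M\right) + E\right) = -4 + \left(E + E^{2} - 3 M\right) = -4 + E + E^{2} - 3 M$)
$\left(\frac{1}{Q{\left(-3,X \right)}}\right)^{3} = \left(\frac{1}{-4 + \frac{1}{4} + \left(\frac{1}{4}\right)^{2} - -9}\right)^{3} = \left(\frac{1}{-4 + \frac{1}{4} + \frac{1}{16} + 9}\right)^{3} = \left(\frac{1}{\frac{85}{16}}\right)^{3} = \left(\frac{16}{85}\right)^{3} = \frac{4096}{614125}$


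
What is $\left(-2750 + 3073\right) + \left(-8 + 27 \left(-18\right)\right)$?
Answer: $-171$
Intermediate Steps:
$\left(-2750 + 3073\right) + \left(-8 + 27 \left(-18\right)\right) = 323 - 494 = -171$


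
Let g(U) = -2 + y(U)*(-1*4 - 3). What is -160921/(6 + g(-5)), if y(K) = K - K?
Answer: -160921/4 ≈ -40230.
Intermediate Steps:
y(K) = 0
g(U) = -2 (g(U) = -2 + 0*(-1*4 - 3) = -2 + 0*(-4 - 3) = -2 + 0*(-7) = -2 + 0 = -2)
-160921/(6 + g(-5)) = -160921/(6 - 2) = -160921/4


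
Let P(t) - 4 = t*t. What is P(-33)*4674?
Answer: 5108682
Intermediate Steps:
P(t) = 4 + t² (P(t) = 4 + t*t = 4 + t²)
P(-33)*4674 = (4 + (-33)²)*4674 = (4 + 1089)*4674 = 1093*4674 = 5108682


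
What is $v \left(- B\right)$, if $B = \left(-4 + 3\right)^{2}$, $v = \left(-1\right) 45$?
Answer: $45$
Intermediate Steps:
$v = -45$
$B = 1$ ($B = \left(-1\right)^{2} = 1$)
$v \left(- B\right) = - 45 \left(\left(-1\right) 1\right) = \left(-45\right) \left(-1\right) = 45$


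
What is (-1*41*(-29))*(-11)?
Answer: -13079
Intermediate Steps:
(-1*41*(-29))*(-11) = -41*(-29)*(-11) = 1189*(-11) = -13079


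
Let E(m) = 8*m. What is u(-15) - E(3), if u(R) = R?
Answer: -39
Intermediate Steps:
u(-15) - E(3) = -15 - 8*3 = -15 - 1*24 = -15 - 24 = -39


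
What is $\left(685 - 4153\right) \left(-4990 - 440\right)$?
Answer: $18831240$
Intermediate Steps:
$\left(685 - 4153\right) \left(-4990 - 440\right) = - 3468 \left(-4990 - 440\right) = \left(-3468\right) \left(-5430\right) = 18831240$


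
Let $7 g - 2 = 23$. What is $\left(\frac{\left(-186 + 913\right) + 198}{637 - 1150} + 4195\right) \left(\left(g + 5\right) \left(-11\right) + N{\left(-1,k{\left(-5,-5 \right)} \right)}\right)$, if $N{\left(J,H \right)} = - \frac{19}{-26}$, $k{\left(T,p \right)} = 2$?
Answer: $- \frac{1408728845}{3591} \approx -3.9229 \cdot 10^{5}$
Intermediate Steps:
$g = \frac{25}{7}$ ($g = \frac{2}{7} + \frac{1}{7} \cdot 23 = \frac{2}{7} + \frac{23}{7} = \frac{25}{7} \approx 3.5714$)
$N{\left(J,H \right)} = \frac{19}{26}$ ($N{\left(J,H \right)} = \left(-19\right) \left(- \frac{1}{26}\right) = \frac{19}{26}$)
$\left(\frac{\left(-186 + 913\right) + 198}{637 - 1150} + 4195\right) \left(\left(g + 5\right) \left(-11\right) + N{\left(-1,k{\left(-5,-5 \right)} \right)}\right) = \left(\frac{\left(-186 + 913\right) + 198}{637 - 1150} + 4195\right) \left(\left(\frac{25}{7} + 5\right) \left(-11\right) + \frac{19}{26}\right) = \left(\frac{727 + 198}{-513} + 4195\right) \left(\frac{60}{7} \left(-11\right) + \frac{19}{26}\right) = \left(925 \left(- \frac{1}{513}\right) + 4195\right) \left(- \frac{660}{7} + \frac{19}{26}\right) = \left(- \frac{925}{513} + 4195\right) \left(- \frac{17027}{182}\right) = \frac{2151110}{513} \left(- \frac{17027}{182}\right) = - \frac{1408728845}{3591}$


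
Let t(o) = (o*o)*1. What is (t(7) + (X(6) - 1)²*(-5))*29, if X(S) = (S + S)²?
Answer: -2963684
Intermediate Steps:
X(S) = 4*S² (X(S) = (2*S)² = 4*S²)
t(o) = o² (t(o) = o²*1 = o²)
(t(7) + (X(6) - 1)²*(-5))*29 = (7² + (4*6² - 1)²*(-5))*29 = (49 + (4*36 - 1)²*(-5))*29 = (49 + (144 - 1)²*(-5))*29 = (49 + 143²*(-5))*29 = (49 + 20449*(-5))*29 = (49 - 102245)*29 = -102196*29 = -2963684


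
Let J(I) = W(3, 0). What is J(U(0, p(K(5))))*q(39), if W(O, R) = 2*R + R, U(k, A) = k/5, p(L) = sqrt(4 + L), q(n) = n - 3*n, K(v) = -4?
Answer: 0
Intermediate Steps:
q(n) = -2*n
U(k, A) = k/5 (U(k, A) = k*(1/5) = k/5)
W(O, R) = 3*R
J(I) = 0 (J(I) = 3*0 = 0)
J(U(0, p(K(5))))*q(39) = 0*(-2*39) = 0*(-78) = 0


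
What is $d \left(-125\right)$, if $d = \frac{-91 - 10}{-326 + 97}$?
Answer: $- \frac{12625}{229} \approx -55.131$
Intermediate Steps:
$d = \frac{101}{229}$ ($d = - \frac{101}{-229} = \left(-101\right) \left(- \frac{1}{229}\right) = \frac{101}{229} \approx 0.44105$)
$d \left(-125\right) = \frac{101}{229} \left(-125\right) = - \frac{12625}{229}$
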